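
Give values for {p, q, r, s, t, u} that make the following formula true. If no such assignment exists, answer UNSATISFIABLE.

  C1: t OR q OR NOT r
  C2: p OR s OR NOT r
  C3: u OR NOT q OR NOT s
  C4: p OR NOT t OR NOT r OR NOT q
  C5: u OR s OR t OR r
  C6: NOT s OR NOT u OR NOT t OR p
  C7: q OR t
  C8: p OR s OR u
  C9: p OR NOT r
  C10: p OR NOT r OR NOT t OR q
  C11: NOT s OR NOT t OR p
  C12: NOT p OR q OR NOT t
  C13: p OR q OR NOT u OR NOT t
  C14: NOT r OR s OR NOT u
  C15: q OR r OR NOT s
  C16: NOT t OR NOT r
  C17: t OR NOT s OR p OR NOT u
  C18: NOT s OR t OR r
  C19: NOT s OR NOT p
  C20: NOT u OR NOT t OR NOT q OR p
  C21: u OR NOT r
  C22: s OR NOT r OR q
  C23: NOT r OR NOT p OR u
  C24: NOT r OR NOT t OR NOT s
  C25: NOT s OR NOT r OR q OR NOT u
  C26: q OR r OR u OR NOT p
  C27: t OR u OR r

p: true, q: true, r: false, s: false, t: true, u: true

Branch on q: set q = true.
Branch on u: set u = true.
Branch on p: set p = true.
(NOT s) alone gives s = false.
(NOT r) alone gives r = false.
All clauses hold; t can take either value.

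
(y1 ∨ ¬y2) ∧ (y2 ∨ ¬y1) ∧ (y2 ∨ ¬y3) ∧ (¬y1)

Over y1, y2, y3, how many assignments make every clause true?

There are 2^3 = 8 truth assignments over (y1, y2, y3).
Split on y3. With y3 = True, the clauses containing y3 are satisfied and ¬y3 drops from the rest; 0 of the 2^2 = 4 assignments to the other variables satisfy what remains.
With y3 = False, by the same count on the reduced clause set, 1 assignment works.
(One model: y1=F, y2=F, y3=F.)
Total: 0 + 1 = 1.

1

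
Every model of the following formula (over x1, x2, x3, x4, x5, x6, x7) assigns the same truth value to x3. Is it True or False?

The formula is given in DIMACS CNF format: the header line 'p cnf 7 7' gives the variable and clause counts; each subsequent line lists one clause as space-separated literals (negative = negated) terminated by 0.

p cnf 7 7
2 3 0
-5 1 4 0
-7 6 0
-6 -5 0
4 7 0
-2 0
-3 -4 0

Suppose x3 = False.
The clause (x2) is unit, so x2 = True.
Now (¬x2) is unsatisfied and unit — conflict.
So every satisfying assignment has x3 = True.

True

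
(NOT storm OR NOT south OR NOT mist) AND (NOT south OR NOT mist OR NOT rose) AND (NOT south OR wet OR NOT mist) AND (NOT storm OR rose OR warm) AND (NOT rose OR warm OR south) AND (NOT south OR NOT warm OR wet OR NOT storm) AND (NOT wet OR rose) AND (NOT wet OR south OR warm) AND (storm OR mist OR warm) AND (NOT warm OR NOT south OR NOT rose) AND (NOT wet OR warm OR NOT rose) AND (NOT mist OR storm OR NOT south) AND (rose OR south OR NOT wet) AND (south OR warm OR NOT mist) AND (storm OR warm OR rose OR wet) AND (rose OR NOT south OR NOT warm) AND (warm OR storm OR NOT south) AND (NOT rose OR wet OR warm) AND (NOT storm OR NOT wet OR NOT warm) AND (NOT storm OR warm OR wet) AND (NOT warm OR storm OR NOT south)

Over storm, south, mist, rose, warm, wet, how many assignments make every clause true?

10

There are 2^6 = 64 truth assignments over (storm, south, mist, rose, warm, wet).
Split on storm. With storm = true, the clauses containing storm are satisfied and NOT storm drops from the rest; 4 of the 2^5 = 32 assignments to the other variables satisfy what remains.
With storm = false, by the same count on the reduced clause set, 6 assignments work.
(One model: storm=F, south=F, mist=F, rose=F, warm=T, wet=F.)
Total: 4 + 6 = 10.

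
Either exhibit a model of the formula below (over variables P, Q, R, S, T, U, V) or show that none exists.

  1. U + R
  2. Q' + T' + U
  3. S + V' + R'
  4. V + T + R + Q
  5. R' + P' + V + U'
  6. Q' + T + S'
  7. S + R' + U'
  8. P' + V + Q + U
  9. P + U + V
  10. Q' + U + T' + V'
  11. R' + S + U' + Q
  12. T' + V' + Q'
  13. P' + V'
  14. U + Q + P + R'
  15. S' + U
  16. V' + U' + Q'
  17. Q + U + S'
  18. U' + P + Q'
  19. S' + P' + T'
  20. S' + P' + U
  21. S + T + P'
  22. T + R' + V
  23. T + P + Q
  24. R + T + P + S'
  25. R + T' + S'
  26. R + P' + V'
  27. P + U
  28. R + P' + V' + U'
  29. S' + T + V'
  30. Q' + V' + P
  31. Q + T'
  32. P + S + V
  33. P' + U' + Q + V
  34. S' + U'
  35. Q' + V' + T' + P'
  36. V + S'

P ↦ 1; Q ↦ 1; R ↦ 0; S ↦ 0; T ↦ 1; U ↦ 1; V ↦ 0

Suppose U = 1.
(S') alone gives S = 0.
(R') alone gives R = 0.
Suppose P = 1.
(V') alone gives V = 0.
(T) alone gives T = 1.
(Q) alone gives Q = 1.
This assignment satisfies each clause.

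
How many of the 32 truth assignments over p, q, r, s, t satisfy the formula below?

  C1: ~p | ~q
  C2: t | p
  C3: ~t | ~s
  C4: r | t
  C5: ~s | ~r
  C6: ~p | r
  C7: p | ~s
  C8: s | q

2

There are 2^5 = 32 truth assignments over (p, q, r, s, t).
Split on t. With t = 1, the clauses containing t are satisfied and ~t drops from the rest; 2 of the 2^4 = 16 assignments to the other variables satisfy what remains.
With t = 0, by the same count on the reduced clause set, 0 assignments work.
(One model: p=F, q=T, r=F, s=F, t=T.)
Total: 2 + 0 = 2.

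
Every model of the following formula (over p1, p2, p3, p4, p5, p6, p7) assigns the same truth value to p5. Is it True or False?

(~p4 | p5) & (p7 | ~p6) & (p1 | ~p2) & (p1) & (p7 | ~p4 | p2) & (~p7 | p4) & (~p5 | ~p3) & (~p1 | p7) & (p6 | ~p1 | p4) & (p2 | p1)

True

Suppose p5 = 0.
From the singleton clause (~p4), p4 = 0.
From the singleton clause (p1), p1 = 1.
From the singleton clause (~p7), p7 = 0.
But (p7) is also a unit clause — contradiction.
So every satisfying assignment has p5 = True.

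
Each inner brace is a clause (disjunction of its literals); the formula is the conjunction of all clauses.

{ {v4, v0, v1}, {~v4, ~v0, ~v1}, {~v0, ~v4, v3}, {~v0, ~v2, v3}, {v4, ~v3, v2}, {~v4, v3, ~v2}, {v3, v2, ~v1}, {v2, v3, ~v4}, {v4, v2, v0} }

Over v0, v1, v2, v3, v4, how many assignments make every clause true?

11

There are 2^5 = 32 truth assignments over (v0, v1, v2, v3, v4).
Split on v1. With v1 = 1, the clauses containing v1 are satisfied and ~v1 drops from the rest; 5 of the 2^4 = 16 assignments to the other variables satisfy what remains.
With v1 = 0, by the same count on the reduced clause set, 6 assignments work.
(One model: v0=F, v1=F, v2=F, v3=T, v4=T.)
Total: 5 + 6 = 11.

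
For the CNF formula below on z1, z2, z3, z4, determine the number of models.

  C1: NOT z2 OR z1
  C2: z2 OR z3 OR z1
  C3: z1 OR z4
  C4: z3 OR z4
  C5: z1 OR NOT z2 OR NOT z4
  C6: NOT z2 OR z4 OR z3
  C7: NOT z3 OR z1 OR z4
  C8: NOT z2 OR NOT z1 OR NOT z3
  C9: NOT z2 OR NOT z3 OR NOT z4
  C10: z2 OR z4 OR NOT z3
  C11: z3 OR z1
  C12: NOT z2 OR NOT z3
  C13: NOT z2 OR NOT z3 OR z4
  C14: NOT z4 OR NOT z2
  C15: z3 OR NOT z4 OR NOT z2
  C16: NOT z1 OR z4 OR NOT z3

3

There are 2^4 = 16 truth assignments over (z1, z2, z3, z4).
Check each against the 16 clauses (columns in the order z1, z2, z3, z4):
  F F F F  ✗ fails (z2 OR z3 OR z1)
  F F F T  ✗ fails (z2 OR z3 OR z1)
  F F T F  ✗ fails (z1 OR z4)
  F F T T  ✓ satisfies all
  F T F F  ✗ fails (NOT z2 OR z1)
  F T F T  ✗ fails (NOT z2 OR z1)
  F T T F  ✗ fails (NOT z2 OR z1)
  F T T T  ✗ fails (NOT z2 OR z1)
  T F F F  ✗ fails (z3 OR z4)
  T F F T  ✓ satisfies all
  T F T F  ✗ fails (z2 OR z4 OR NOT z3)
  T F T T  ✓ satisfies all
  T T F F  ✗ fails (z3 OR z4)
  T T F T  ✗ fails (NOT z4 OR NOT z2)
  T T T F  ✗ fails (NOT z2 OR NOT z1 OR NOT z3)
  T T T T  ✗ fails (NOT z2 OR NOT z1 OR NOT z3)
3 of the 16 rows are models.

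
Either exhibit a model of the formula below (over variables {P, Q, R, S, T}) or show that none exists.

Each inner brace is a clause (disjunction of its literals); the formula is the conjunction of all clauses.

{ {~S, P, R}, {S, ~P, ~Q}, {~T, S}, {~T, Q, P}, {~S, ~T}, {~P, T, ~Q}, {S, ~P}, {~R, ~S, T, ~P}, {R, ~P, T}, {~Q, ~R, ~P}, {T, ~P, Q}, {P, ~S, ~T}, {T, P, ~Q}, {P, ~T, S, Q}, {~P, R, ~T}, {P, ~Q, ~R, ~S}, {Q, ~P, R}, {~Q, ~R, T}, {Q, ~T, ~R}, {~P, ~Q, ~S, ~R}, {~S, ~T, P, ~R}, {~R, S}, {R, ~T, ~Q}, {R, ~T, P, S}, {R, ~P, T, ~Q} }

Case T = 0:
Case P = 0:
Unit clause (~Q) forces Q = 0.
Case S = 0:
Unit clause (~R) forces R = 0.
All clauses are satisfied.

P: 0, Q: 0, R: 0, S: 0, T: 0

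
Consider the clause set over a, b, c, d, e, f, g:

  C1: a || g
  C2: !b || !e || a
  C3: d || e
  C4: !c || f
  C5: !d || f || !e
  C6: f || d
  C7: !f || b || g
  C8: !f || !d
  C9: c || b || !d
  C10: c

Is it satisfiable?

(c) alone gives c = true.
(f) alone gives f = true.
(!d) alone gives d = false.
(e) alone gives e = true.
Suppose a = false.
(g) alone gives g = true.
(!b) alone gives b = false.
This assignment satisfies each clause.
A satisfying assignment: a: false, b: false, c: true, d: false, e: true, f: true, g: true.

Yes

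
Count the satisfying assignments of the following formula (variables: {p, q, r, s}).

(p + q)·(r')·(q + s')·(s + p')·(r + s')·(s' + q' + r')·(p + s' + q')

1

There are 2^4 = 16 truth assignments over (p, q, r, s).
Check each against the 7 clauses (columns in the order p, q, r, s):
  F F F F  ✗ fails (p + q)
  F F F T  ✗ fails (p + q)
  F F T F  ✗ fails (p + q)
  F F T T  ✗ fails (p + q)
  F T F F  ✓ satisfies all
  F T F T  ✗ fails (r + s')
  F T T F  ✗ fails (r')
  F T T T  ✗ fails (r')
  T F F F  ✗ fails (s + p')
  T F F T  ✗ fails (q + s')
  T F T F  ✗ fails (r')
  T F T T  ✗ fails (r')
  T T F F  ✗ fails (s + p')
  T T F T  ✗ fails (r + s')
  T T T F  ✗ fails (r')
  T T T T  ✗ fails (r')
1 of the 16 rows is a model.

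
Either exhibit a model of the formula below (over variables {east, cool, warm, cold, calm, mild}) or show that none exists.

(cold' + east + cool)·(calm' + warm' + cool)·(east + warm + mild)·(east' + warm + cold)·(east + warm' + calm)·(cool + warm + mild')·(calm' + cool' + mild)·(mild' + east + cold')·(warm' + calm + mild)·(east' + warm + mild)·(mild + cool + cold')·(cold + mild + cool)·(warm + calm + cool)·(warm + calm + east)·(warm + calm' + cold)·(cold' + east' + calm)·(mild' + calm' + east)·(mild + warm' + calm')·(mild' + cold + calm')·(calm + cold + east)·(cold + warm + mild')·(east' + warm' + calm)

east: 1, cool: 1, warm: 1, cold: 1, calm: 1, mild: 1

Try cold = 1.
Try east = 1.
Unit clause (calm) forces calm = 1.
Try warm = 1.
Unit clause (cool) forces cool = 1.
Unit clause (mild) forces mild = 1.
All clauses are satisfied.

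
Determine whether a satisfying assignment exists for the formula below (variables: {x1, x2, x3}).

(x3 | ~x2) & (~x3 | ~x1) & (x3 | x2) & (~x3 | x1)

No, unsatisfiable

Suppose x3 = 1.
(~x1) alone gives x1 = 0.
That conflicts with the unit clause (x1).
So x3 must be the other value — set x3 = 0.
(~x2) alone gives x2 = 0.
That conflicts with the unit clause (x2).
Either choice for x3 ends in contradiction.
No assignment satisfies every clause.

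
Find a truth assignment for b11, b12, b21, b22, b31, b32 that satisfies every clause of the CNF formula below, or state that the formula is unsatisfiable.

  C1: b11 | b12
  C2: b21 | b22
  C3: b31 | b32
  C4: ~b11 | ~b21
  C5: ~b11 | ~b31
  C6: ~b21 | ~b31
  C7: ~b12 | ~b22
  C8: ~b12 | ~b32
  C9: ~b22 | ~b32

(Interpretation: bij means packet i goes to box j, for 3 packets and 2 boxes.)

Branch on b11: set b11 = 1.
The clause (~b21) is unit, so b21 = 0.
The clause (b22) is unit, so b22 = 1.
The clause (~b31) is unit, so b31 = 0.
The clause (b32) is unit, so b32 = 1.
But (~b32) is also a unit clause — contradiction.
That branch fails; take b11 = 0 instead.
The clause (b12) is unit, so b12 = 1.
The clause (~b22) is unit, so b22 = 0.
The clause (b21) is unit, so b21 = 1.
The clause (~b31) is unit, so b31 = 0.
The clause (b32) is unit, so b32 = 1.
But (~b32) is also a unit clause — contradiction.
Either choice for b11 ends in contradiction.

UNSATISFIABLE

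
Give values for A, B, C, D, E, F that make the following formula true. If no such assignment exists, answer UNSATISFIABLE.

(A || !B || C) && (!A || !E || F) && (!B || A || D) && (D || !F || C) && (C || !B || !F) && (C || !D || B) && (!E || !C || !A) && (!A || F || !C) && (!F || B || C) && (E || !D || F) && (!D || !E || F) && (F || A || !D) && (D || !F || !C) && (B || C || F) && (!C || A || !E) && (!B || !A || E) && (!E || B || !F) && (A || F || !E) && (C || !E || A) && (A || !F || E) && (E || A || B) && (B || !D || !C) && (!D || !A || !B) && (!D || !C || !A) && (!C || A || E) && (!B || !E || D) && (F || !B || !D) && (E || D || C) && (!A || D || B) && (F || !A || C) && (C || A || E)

Branch on A: set A = true.
Branch on E: set E = false.
From the singleton clause (!B), B = false.
From the singleton clause (D), D = true.
From the singleton clause (C), C = true.
Now (!C) is unsatisfied and unit — conflict.
That branch fails; take E = true instead.
From the singleton clause (F), F = true.
From the singleton clause (!C), C = false.
From the singleton clause (D), D = true.
From the singleton clause (!B), B = false.
Now (B) is unsatisfied and unit — conflict.
Neither E = true nor E = false works.
That branch fails; take A = false instead.
Branch on B: set B = false.
From the singleton clause (E), E = true.
From the singleton clause (!C), C = false.
Now (C) is unsatisfied and unit — conflict.
That branch fails; take B = true instead.
From the singleton clause (C), C = true.
From the singleton clause (D), D = true.
From the singleton clause (F), F = true.
From the singleton clause (!E), E = false.
Now (E) is unsatisfied and unit — conflict.
Neither B = true nor B = false works.
Neither A = true nor A = false works.

UNSATISFIABLE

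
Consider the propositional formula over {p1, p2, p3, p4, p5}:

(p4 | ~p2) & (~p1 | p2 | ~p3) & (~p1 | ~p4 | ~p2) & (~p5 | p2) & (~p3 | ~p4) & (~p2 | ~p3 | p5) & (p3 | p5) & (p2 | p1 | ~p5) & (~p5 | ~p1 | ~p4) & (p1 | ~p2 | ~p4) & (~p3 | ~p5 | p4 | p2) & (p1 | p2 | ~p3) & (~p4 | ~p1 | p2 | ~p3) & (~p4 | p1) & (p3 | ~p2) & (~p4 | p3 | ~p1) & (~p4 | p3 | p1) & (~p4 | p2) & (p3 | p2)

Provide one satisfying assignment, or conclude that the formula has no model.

Try p4 = 1.
From the singleton clause (~p3), p3 = 0.
From the singleton clause (p5), p5 = 1.
From the singleton clause (p2), p2 = 1.
That conflicts with the unit clause (~p2).
Backtrack on p4: now try p4 = 0.
From the singleton clause (~p2), p2 = 0.
From the singleton clause (~p5), p5 = 0.
From the singleton clause (p3), p3 = 1.
From the singleton clause (~p1), p1 = 0.
That conflicts with the unit clause (p1).
Either choice for p4 ends in contradiction.

UNSATISFIABLE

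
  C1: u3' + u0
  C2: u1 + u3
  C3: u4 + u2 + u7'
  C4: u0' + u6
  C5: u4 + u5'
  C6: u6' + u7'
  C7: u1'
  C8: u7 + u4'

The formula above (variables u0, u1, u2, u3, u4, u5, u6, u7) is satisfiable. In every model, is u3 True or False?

Suppose u3 = 0.
From the singleton clause (u1), u1 = 1.
Now (u1') is unsatisfied and unit — conflict.
So every satisfying assignment has u3 = True.

True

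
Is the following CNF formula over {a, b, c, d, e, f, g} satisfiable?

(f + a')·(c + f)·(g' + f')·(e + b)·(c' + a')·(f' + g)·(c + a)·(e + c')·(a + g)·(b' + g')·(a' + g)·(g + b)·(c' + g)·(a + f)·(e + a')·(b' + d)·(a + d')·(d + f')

Try f = 1.
The clause (g') is unit, so g = 0.
That conflicts with the unit clause (g).
Undo f and try f = 0.
The clause (a') is unit, so a = 0.
That conflicts with the unit clause (a).
Both values of f lead to a conflict.
No assignment satisfies every clause.

No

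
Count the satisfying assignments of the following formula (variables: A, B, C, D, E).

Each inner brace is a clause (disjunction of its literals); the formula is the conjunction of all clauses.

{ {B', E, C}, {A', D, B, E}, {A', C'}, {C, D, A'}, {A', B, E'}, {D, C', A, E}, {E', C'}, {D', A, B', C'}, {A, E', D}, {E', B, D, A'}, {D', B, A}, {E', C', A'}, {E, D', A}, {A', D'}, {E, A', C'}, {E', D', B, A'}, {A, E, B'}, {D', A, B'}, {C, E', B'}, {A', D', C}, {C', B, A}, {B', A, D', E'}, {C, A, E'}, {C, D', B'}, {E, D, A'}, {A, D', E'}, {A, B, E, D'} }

1

There are 2^5 = 32 truth assignments over (A, B, C, D, E).
Split on A. With A = 1, the clauses containing A are satisfied and A' drops from the rest; 0 of the 2^4 = 16 assignments to the other variables satisfy what remains.
With A = 0, by the same count on the reduced clause set, 1 assignment works.
Total: 0 + 1 = 1.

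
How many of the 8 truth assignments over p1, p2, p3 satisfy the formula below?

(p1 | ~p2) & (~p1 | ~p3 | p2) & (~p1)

There are 2^3 = 8 truth assignments over (p1, p2, p3).
Check each against the 3 clauses (columns in the order p1, p2, p3):
  F F F  ✓ satisfies all
  F F T  ✓ satisfies all
  F T F  ✗ fails (p1 | ~p2)
  F T T  ✗ fails (p1 | ~p2)
  T F F  ✗ fails (~p1)
  T F T  ✗ fails (~p1 | ~p3 | p2)
  T T F  ✗ fails (~p1)
  T T T  ✗ fails (~p1)
2 of the 8 rows are models.

2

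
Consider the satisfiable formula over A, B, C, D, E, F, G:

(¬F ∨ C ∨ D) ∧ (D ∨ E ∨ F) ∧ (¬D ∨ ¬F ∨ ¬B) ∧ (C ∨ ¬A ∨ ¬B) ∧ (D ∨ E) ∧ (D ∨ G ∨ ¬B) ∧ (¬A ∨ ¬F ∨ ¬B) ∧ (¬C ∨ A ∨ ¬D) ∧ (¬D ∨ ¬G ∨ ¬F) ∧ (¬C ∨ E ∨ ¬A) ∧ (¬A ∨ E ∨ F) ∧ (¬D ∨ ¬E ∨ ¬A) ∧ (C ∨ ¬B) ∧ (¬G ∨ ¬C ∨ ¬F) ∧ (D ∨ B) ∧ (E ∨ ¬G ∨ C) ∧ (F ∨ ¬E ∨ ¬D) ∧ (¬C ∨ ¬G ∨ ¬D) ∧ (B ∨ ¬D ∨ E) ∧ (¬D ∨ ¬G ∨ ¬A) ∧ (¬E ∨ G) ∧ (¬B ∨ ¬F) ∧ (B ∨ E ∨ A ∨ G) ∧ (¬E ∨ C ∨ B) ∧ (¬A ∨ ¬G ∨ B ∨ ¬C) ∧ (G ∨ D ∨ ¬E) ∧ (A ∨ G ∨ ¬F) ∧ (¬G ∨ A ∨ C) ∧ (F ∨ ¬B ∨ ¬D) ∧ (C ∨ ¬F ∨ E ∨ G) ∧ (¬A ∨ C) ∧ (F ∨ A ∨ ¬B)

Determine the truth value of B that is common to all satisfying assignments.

True

Suppose B = False.
From the singleton clause (D), D = True.
From the singleton clause (E), E = True.
From the singleton clause (¬A), A = False.
From the singleton clause (¬C), C = False.
But (C) is also a unit clause — contradiction.
So every satisfying assignment has B = True.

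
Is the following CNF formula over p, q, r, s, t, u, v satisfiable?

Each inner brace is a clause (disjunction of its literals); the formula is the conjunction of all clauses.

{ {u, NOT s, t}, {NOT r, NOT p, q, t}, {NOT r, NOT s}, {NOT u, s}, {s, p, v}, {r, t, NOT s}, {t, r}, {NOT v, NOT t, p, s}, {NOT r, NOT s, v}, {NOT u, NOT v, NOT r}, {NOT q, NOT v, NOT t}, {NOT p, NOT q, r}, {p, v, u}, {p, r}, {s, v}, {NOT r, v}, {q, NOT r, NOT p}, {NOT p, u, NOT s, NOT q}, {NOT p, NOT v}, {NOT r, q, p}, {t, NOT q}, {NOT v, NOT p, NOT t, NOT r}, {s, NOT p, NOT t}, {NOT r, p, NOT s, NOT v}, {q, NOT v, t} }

Suppose r = false.
From the singleton clause (t), t = true.
From the singleton clause (p), p = true.
From the singleton clause (NOT q), q = false.
From the singleton clause (NOT v), v = false.
From the singleton clause (s), s = true.
Every clause is now satisfied; u is unconstrained.
A satisfying assignment: p: true,  q: false,  r: false,  s: true,  t: true,  u: false,  v: false.

Satisfiable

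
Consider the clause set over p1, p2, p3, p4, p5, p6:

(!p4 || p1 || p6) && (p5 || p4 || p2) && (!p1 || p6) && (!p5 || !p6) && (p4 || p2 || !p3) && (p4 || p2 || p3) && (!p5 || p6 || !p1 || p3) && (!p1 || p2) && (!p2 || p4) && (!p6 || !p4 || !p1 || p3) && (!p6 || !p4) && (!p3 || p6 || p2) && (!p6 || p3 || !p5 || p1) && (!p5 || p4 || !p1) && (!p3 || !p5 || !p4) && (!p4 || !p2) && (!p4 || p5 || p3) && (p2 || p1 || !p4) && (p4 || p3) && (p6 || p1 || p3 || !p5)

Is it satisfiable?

Branch on p1: set p1 = false.
Branch on p4: set p4 = false.
Unit clause (!p2) forces p2 = false.
Unit clause (p5) forces p5 = true.
Unit clause (!p6) forces p6 = false.
Unit clause (!p3) forces p3 = false.
That conflicts with the unit clause (p3).
Undo p4 and try p4 = true.
Unit clause (p6) forces p6 = true.
That conflicts with the unit clause (!p6).
Either choice for p4 ends in contradiction.
Undo p1 and try p1 = true.
Unit clause (p6) forces p6 = true.
Unit clause (!p5) forces p5 = false.
Unit clause (p2) forces p2 = true.
Unit clause (p4) forces p4 = true.
That conflicts with the unit clause (!p4).
Either choice for p1 ends in contradiction.
No assignment satisfies every clause.

No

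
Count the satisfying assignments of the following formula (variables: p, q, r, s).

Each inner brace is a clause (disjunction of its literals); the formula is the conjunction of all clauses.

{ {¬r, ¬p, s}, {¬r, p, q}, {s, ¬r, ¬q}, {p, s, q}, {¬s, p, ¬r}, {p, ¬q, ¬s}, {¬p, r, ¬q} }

There are 2^4 = 16 truth assignments over (p, q, r, s).
Check each against the 7 clauses (columns in the order p, q, r, s):
  F F F F  ✗ fails (p ∨ s ∨ q)
  F F F T  ✓ satisfies all
  F F T F  ✗ fails (¬r ∨ p ∨ q)
  F F T T  ✗ fails (¬r ∨ p ∨ q)
  F T F F  ✓ satisfies all
  F T F T  ✗ fails (p ∨ ¬q ∨ ¬s)
  F T T F  ✗ fails (s ∨ ¬r ∨ ¬q)
  F T T T  ✗ fails (¬s ∨ p ∨ ¬r)
  T F F F  ✓ satisfies all
  T F F T  ✓ satisfies all
  T F T F  ✗ fails (¬r ∨ ¬p ∨ s)
  T F T T  ✓ satisfies all
  T T F F  ✗ fails (¬p ∨ r ∨ ¬q)
  T T F T  ✗ fails (¬p ∨ r ∨ ¬q)
  T T T F  ✗ fails (¬r ∨ ¬p ∨ s)
  T T T T  ✓ satisfies all
6 of the 16 rows are models.

6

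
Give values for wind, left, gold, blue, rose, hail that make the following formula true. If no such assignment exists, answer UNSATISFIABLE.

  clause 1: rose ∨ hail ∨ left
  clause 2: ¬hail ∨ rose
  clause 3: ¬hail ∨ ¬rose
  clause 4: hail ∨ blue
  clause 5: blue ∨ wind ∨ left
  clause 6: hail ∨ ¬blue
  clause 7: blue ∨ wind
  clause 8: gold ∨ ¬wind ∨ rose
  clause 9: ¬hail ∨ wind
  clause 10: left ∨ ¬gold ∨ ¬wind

Try hail = False.
(blue) alone gives blue = True.
But (¬blue) is also a unit clause — contradiction.
Backtrack on hail: now try hail = True.
(rose) alone gives rose = True.
But (¬rose) is also a unit clause — contradiction.
Neither hail = True nor hail = False works.

UNSATISFIABLE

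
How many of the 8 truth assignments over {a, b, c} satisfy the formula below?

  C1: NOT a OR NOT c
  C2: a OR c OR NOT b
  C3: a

2

There are 2^3 = 8 truth assignments over (a, b, c).
Check each against the 3 clauses (columns in the order a, b, c):
  F F F  ✗ fails (a)
  F F T  ✗ fails (a)
  F T F  ✗ fails (a OR c OR NOT b)
  F T T  ✗ fails (a)
  T F F  ✓ satisfies all
  T F T  ✗ fails (NOT a OR NOT c)
  T T F  ✓ satisfies all
  T T T  ✗ fails (NOT a OR NOT c)
2 of the 8 rows are models.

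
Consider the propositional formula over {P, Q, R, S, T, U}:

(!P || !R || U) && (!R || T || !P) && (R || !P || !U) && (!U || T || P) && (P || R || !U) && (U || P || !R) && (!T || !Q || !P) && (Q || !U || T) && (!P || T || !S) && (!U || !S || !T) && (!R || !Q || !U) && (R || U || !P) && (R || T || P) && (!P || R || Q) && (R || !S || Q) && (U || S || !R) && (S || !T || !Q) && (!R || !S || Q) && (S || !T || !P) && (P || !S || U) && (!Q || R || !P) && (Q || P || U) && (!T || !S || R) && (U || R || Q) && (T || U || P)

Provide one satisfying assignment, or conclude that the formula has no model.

Case P = false:
Case U = true:
(T) alone gives T = true.
(R) alone gives R = true.
(!S) alone gives S = false.
(!Q) alone gives Q = false.
Every clause now holds.

P ↦ false,  Q ↦ false,  R ↦ true,  S ↦ false,  T ↦ true,  U ↦ true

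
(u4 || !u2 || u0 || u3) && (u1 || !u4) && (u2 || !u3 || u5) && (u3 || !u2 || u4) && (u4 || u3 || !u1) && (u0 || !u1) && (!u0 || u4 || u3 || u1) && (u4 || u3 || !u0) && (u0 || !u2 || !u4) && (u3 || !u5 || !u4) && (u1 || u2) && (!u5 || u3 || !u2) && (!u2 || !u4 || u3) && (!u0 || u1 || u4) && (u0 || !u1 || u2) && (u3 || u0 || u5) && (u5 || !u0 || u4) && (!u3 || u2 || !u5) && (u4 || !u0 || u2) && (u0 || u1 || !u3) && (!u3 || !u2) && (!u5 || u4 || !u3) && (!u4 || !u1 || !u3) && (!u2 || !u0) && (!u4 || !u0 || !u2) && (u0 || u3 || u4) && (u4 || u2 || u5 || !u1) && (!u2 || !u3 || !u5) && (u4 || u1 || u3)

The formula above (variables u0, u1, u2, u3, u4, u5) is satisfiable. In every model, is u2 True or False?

Suppose u2 = true.
The clause (!u3) is unit, so u3 = false.
The clause (u4) is unit, so u4 = true.
That conflicts with the unit clause (!u4).
So every satisfying assignment has u2 = False.

False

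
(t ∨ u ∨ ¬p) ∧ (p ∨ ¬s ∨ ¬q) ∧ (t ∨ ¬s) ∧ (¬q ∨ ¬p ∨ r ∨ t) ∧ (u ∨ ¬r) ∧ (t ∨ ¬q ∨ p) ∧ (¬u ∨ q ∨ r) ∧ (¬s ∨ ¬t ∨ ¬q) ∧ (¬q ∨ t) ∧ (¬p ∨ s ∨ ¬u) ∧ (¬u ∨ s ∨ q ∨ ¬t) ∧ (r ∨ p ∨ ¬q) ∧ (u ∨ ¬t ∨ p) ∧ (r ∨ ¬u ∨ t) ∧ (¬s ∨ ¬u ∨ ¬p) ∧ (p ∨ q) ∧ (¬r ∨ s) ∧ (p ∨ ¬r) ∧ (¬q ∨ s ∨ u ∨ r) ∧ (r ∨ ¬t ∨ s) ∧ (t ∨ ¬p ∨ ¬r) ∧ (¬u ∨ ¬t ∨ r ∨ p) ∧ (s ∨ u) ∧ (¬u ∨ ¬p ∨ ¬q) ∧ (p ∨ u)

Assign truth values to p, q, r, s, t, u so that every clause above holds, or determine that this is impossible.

p ↦ True, q ↦ False, r ↦ False, s ↦ True, t ↦ True, u ↦ False

Try t = True.
Try u = False.
Unit clause (¬r) forces r = False.
Unit clause (p) forces p = True.
Unit clause (s) forces s = True.
Unit clause (¬q) forces q = False.
All clauses are satisfied.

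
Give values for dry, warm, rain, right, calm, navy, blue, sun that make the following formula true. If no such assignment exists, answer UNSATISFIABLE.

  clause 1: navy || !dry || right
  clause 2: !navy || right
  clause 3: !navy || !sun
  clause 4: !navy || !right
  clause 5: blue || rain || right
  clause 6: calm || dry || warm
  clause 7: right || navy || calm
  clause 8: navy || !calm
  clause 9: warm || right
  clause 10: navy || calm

Case navy = false:
Unit clause (!calm) forces calm = false.
Now (calm) is unsatisfied and unit — conflict.
Backtrack on navy: now try navy = true.
Unit clause (right) forces right = true.
Now (!right) is unsatisfied and unit — conflict.
Neither navy = true nor navy = false works.

UNSATISFIABLE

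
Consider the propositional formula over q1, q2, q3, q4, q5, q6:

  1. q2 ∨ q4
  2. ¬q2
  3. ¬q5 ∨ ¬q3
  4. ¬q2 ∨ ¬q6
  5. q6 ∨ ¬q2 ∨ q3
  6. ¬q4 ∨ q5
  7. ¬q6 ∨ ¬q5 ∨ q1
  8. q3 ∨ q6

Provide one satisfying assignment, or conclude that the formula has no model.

q1: True; q2: False; q3: False; q4: True; q5: True; q6: True

Unit clause (¬q2) forces q2 = False.
Unit clause (q4) forces q4 = True.
Unit clause (q5) forces q5 = True.
Unit clause (¬q3) forces q3 = False.
Unit clause (q6) forces q6 = True.
Unit clause (q1) forces q1 = True.
This assignment satisfies each clause.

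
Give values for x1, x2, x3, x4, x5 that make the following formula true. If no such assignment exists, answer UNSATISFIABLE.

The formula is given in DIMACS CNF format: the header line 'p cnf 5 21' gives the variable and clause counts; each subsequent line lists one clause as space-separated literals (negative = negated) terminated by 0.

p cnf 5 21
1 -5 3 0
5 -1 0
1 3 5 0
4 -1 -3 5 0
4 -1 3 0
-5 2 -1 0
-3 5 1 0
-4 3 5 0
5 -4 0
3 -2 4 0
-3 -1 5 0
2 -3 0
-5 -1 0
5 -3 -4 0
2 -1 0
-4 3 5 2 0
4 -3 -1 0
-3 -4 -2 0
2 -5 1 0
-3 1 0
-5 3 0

UNSATISFIABLE

Try x5 = True.
Unit clause (¬x1) forces x1 = False.
Unit clause (x3) forces x3 = True.
That conflicts with the unit clause (¬x3).
So x5 must be the other value — set x5 = False.
Unit clause (¬x1) forces x1 = False.
Unit clause (x3) forces x3 = True.
That conflicts with the unit clause (¬x3).
Neither x5 = True nor x5 = False works.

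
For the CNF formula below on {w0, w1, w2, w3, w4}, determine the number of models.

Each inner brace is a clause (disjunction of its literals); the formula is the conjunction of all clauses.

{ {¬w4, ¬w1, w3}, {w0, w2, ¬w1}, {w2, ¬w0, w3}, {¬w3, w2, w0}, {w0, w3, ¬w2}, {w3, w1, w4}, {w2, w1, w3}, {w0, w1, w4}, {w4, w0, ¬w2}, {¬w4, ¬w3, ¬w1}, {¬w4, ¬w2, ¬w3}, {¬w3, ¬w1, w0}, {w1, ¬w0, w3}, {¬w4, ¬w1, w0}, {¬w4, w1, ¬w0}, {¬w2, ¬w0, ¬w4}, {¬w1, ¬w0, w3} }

4

There are 2^5 = 32 truth assignments over (w0, w1, w2, w3, w4).
Split on w4. With w4 = True, the clauses containing w4 are satisfied and ¬w4 drops from the rest; 0 of the 2^4 = 16 assignments to the other variables satisfy what remains.
With w4 = False, by the same count on the reduced clause set, 4 assignments work.
(One model: w0=T, w1=F, w2=F, w3=T, w4=F.)
Total: 0 + 4 = 4.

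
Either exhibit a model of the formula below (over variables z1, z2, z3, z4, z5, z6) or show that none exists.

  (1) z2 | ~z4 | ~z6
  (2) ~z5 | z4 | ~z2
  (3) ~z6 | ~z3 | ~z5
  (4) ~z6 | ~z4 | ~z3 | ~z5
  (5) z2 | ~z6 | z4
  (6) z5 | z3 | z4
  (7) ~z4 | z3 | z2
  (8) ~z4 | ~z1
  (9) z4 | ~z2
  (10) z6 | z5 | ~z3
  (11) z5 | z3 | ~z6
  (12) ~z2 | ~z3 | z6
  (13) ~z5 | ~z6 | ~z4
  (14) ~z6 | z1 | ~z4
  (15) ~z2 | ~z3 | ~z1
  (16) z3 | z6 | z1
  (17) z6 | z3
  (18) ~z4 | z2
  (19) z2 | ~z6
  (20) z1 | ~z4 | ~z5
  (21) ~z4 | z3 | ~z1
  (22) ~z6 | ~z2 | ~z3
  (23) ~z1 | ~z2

Branch on z4: set z4 = 0.
The clause (~z2) is unit, so z2 = 0.
The clause (~z6) is unit, so z6 = 0.
The clause (z3) is unit, so z3 = 1.
The clause (z5) is unit, so z5 = 1.
Every clause is now satisfied; z1 is unconstrained.

z1 ↦ 0; z2 ↦ 0; z3 ↦ 1; z4 ↦ 0; z5 ↦ 1; z6 ↦ 0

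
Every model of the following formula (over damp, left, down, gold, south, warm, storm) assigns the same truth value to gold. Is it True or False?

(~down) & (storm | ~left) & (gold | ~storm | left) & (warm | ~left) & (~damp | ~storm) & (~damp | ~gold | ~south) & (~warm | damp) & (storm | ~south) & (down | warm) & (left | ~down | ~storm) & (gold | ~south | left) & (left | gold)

Suppose gold = 0.
The clause (~down) is unit, so down = 0.
The clause (warm) is unit, so warm = 1.
The clause (damp) is unit, so damp = 1.
The clause (~storm) is unit, so storm = 0.
The clause (~left) is unit, so left = 0.
That conflicts with the unit clause (left).
So every satisfying assignment has gold = True.

True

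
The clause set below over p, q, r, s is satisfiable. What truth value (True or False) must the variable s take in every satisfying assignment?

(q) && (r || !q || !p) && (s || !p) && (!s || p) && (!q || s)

Suppose s = false.
From the singleton clause (q), q = true.
Now (!q) is unsatisfied and unit — conflict.
So every satisfying assignment has s = True.

True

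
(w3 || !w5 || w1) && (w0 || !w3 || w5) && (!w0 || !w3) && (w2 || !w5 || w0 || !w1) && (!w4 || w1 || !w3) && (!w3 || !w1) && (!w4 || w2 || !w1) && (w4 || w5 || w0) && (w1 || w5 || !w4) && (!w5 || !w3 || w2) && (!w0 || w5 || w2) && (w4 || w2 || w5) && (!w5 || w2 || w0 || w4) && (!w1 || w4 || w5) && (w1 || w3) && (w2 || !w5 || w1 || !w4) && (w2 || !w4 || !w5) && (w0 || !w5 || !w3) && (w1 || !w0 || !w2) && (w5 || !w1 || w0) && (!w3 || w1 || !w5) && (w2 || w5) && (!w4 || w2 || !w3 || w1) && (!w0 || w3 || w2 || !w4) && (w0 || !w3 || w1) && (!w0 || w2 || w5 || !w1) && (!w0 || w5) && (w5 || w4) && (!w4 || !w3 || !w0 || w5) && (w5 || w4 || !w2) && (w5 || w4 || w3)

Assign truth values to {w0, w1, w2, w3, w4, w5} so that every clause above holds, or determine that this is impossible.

Branch on w0: set w0 = true.
From the singleton clause (!w3), w3 = false.
From the singleton clause (w1), w1 = true.
From the singleton clause (w5), w5 = true.
Branch on w4: set w4 = false.
No clause remains; w2 is free.

w0: true, w1: true, w2: true, w3: false, w4: false, w5: true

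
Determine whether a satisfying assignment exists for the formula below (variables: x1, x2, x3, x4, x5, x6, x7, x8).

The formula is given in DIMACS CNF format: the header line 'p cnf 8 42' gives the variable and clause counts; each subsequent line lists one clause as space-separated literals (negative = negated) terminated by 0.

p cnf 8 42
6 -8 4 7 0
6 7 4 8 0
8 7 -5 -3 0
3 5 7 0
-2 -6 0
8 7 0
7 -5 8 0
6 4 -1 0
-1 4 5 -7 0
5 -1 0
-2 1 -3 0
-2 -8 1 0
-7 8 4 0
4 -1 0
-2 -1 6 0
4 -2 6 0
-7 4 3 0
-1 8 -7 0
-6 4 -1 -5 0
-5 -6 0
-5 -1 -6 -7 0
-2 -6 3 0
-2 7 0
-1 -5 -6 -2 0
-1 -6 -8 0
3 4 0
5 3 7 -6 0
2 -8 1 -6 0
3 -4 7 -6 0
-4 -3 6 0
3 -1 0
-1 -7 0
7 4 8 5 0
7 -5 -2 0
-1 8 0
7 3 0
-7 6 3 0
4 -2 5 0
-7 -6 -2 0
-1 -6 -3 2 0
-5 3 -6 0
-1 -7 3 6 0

Yes

Suppose x2 = False.
Suppose x8 = False.
(x7) alone gives x7 = True.
(x4) alone gives x4 = True.
(¬x1) alone gives x1 = False.
Suppose x5 = False.
Suppose x3 = False.
(x6) alone gives x6 = True.
Every clause now holds.
A satisfying assignment: x1=False,  x2=False,  x3=False,  x4=True,  x5=False,  x6=True,  x7=True,  x8=False.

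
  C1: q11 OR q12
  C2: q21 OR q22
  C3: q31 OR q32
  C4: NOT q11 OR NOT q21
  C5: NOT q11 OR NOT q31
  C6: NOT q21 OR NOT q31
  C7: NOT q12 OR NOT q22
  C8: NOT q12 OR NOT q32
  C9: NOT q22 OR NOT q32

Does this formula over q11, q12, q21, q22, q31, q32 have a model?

Unsatisfiable

Branch on q11: set q11 = true.
(NOT q21) alone gives q21 = false.
(q22) alone gives q22 = true.
(NOT q31) alone gives q31 = false.
(q32) alone gives q32 = true.
But (NOT q32) is also a unit clause — contradiction.
Undo q11 and try q11 = false.
(q12) alone gives q12 = true.
(NOT q22) alone gives q22 = false.
(q21) alone gives q21 = true.
(NOT q31) alone gives q31 = false.
(q32) alone gives q32 = true.
But (NOT q32) is also a unit clause — contradiction.
Both values of q11 lead to a conflict.
No assignment satisfies every clause.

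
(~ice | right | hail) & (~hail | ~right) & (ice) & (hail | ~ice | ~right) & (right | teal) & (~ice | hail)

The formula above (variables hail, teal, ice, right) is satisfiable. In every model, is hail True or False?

True

Suppose hail = 0.
(ice) alone gives ice = 1.
Now (~ice) is unsatisfied and unit — conflict.
So every satisfying assignment has hail = True.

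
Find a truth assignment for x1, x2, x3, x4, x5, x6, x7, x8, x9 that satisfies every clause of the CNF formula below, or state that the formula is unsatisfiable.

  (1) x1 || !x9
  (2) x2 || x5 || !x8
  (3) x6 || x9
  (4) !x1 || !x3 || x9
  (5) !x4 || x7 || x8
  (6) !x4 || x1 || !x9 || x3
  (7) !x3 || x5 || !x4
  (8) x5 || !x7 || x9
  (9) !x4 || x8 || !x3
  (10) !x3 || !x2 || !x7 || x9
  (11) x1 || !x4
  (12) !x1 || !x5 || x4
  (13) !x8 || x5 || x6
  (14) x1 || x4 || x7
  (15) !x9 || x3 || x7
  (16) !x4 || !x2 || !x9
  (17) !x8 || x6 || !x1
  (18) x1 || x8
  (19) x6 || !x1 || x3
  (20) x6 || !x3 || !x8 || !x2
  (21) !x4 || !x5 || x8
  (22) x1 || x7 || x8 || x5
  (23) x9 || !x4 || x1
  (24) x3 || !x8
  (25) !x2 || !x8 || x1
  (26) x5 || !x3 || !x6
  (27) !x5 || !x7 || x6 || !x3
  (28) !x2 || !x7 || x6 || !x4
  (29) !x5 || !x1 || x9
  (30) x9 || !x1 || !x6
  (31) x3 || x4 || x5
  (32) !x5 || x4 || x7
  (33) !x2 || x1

x1: false,  x2: false,  x3: true,  x4: false,  x5: true,  x6: true,  x7: true,  x8: true,  x9: false

Suppose x1 = false.
(!x9) alone gives x9 = false.
(x6) alone gives x6 = true.
(!x4) alone gives x4 = false.
(x7) alone gives x7 = true.
(x5) alone gives x5 = true.
(x8) alone gives x8 = true.
(x3) alone gives x3 = true.
(!x2) alone gives x2 = false.
All clauses are satisfied.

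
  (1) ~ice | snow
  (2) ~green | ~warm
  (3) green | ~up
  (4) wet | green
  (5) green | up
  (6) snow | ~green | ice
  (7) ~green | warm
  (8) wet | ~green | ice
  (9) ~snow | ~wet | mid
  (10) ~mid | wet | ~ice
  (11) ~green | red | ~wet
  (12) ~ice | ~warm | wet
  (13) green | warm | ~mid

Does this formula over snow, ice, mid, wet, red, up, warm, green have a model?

No, unsatisfiable

Suppose ice = 0.
Suppose green = 0.
From the singleton clause (~up), up = 0.
Now (up) is unsatisfied and unit — conflict.
So green must be the other value — set green = 1.
From the singleton clause (~warm), warm = 0.
Now (warm) is unsatisfied and unit — conflict.
Neither green = 1 nor green = 0 works.
So ice must be the other value — set ice = 1.
From the singleton clause (snow), snow = 1.
Suppose green = 0.
From the singleton clause (~up), up = 0.
Now (up) is unsatisfied and unit — conflict.
So green must be the other value — set green = 1.
From the singleton clause (~warm), warm = 0.
Now (warm) is unsatisfied and unit — conflict.
Neither green = 1 nor green = 0 works.
Neither ice = 1 nor ice = 0 works.
No assignment satisfies every clause.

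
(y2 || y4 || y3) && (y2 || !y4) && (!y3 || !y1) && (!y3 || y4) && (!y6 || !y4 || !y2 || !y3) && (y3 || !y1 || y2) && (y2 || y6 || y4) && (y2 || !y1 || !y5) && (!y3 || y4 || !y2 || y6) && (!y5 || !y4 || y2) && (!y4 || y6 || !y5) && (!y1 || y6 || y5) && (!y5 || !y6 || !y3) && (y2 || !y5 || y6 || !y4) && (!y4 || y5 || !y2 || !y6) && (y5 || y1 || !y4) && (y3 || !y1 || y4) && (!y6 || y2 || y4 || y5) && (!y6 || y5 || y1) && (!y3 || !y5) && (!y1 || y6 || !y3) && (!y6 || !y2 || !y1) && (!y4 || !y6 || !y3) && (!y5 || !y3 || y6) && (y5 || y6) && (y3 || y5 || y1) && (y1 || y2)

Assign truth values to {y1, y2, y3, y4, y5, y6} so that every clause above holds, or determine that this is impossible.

y1=false; y2=true; y3=false; y4=true; y5=true; y6=true

Branch on y2: set y2 = true.
Branch on y3: set y3 = false.
Branch on y1: set y1 = false.
From the singleton clause (y5), y5 = true.
Branch on y4: set y4 = true.
From the singleton clause (y6), y6 = true.
This assignment satisfies each clause.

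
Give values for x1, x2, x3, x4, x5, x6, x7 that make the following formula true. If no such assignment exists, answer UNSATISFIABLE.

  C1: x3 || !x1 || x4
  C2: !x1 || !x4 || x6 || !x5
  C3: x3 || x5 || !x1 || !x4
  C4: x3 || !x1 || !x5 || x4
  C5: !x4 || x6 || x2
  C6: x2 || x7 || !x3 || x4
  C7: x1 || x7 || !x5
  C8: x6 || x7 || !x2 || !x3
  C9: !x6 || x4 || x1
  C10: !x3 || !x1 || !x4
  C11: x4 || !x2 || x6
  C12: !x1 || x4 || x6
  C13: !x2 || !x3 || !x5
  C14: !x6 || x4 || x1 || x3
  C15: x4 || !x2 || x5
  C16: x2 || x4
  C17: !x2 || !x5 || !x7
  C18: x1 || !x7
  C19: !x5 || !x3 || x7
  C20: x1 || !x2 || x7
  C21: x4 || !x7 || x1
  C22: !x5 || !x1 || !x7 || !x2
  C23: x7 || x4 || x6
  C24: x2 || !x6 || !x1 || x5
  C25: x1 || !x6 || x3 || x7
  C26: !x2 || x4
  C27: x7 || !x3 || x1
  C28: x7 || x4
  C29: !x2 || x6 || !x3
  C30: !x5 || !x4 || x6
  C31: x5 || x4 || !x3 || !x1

Try x2 = false.
From the singleton clause (x4), x4 = true.
From the singleton clause (x6), x6 = true.
Try x3 = false.
Try x5 = true.
Try x1 = true.
Every clause is now satisfied; x7 is unconstrained.

x1=true; x2=false; x3=false; x4=true; x5=true; x6=true; x7=false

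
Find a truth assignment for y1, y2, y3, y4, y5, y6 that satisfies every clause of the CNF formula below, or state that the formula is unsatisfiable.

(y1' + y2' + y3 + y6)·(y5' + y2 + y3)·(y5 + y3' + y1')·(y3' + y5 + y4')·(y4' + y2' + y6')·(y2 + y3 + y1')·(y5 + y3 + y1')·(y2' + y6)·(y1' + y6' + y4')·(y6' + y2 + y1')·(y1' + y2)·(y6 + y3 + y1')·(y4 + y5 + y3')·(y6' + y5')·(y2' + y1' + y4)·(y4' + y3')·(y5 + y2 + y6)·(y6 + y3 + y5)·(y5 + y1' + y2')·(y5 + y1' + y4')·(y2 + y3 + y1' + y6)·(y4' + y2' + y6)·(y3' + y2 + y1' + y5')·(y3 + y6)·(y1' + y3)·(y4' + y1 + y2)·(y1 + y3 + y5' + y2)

Suppose y2 = 0.
From the singleton clause (y1'), y1 = 0.
From the singleton clause (y4'), y4 = 0.
Suppose y5 = 0.
From the singleton clause (y3'), y3 = 0.
From the singleton clause (y6), y6 = 1.
This assignment satisfies each clause.

y1=0, y2=0, y3=0, y4=0, y5=0, y6=1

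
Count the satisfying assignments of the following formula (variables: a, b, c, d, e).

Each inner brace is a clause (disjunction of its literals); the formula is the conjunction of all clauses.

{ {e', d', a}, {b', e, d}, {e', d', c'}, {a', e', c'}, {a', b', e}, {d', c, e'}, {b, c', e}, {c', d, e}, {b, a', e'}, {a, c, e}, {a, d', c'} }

There are 2^5 = 32 truth assignments over (a, b, c, d, e).
Split on a. With a = 1, the clauses containing a are satisfied and a' drops from the rest; 3 of the 2^4 = 16 assignments to the other variables satisfy what remains.
With a = 0, by the same count on the reduced clause set, 4 assignments work.
(One model: a=F, b=F, c=F, d=F, e=T.)
Total: 3 + 4 = 7.

7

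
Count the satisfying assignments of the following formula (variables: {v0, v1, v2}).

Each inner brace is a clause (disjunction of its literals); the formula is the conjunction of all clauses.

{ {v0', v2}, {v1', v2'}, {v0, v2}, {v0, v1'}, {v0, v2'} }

There are 2^3 = 8 truth assignments over (v0, v1, v2).
Split on v1. With v1 = 1, the clauses containing v1 are satisfied and v1' drops from the rest; 0 of the 2^2 = 4 assignments to the other variables satisfy what remains.
With v1 = 0, by the same count on the reduced clause set, 1 assignment works.
Total: 0 + 1 = 1.

1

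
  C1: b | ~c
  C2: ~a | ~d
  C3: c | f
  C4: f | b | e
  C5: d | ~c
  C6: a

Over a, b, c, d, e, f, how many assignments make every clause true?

There are 2^6 = 64 truth assignments over (a, b, c, d, e, f).
Split on e. With e = 1, the clauses containing e are satisfied and ~e drops from the rest; 2 of the 2^5 = 32 assignments to the other variables satisfy what remains.
With e = 0, by the same count on the reduced clause set, 2 assignments work.
Total: 2 + 2 = 4.

4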